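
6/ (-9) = -2/ 3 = -0.67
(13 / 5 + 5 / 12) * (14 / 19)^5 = 24336536 / 37141485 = 0.66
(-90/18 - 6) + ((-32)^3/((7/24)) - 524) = -790177/7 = -112882.43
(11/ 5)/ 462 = 1/ 210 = 0.00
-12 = -12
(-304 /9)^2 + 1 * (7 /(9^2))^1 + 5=92828 /81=1146.02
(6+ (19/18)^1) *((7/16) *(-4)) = -889/72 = -12.35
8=8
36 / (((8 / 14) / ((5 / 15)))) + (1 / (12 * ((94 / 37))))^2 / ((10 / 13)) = 267218437 / 12723840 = 21.00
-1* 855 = -855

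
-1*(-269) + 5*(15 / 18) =1639 / 6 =273.17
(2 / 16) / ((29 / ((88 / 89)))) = 11 / 2581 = 0.00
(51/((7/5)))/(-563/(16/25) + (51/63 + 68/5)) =-61200/1453667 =-0.04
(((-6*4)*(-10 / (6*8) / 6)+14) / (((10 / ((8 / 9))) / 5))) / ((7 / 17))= 3026 / 189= 16.01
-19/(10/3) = -57/10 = -5.70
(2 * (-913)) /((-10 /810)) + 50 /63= 9318128 /63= 147906.79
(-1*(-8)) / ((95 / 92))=736 / 95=7.75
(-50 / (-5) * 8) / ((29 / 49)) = 3920 / 29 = 135.17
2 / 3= 0.67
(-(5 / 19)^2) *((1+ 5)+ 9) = -375 / 361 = -1.04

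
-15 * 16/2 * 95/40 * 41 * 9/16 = -105165/16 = -6572.81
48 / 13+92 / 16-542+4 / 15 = -415187 / 780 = -532.29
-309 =-309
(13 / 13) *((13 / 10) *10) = 13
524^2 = 274576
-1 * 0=0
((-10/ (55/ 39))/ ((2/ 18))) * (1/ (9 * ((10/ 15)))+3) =-2223/ 11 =-202.09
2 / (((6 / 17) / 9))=51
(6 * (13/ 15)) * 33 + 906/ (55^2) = 171.90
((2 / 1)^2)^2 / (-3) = -16 / 3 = -5.33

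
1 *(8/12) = 2/3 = 0.67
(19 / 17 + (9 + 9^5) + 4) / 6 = 9843.85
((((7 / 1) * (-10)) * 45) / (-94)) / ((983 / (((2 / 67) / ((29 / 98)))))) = 308700 / 89768543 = 0.00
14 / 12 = 7 / 6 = 1.17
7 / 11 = 0.64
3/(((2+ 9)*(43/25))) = 0.16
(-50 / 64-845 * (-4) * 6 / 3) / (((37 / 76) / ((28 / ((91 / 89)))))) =365754845 / 962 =380202.54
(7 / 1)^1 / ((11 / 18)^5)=13226976 / 161051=82.13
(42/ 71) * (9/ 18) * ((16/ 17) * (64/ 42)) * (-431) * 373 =-68194.41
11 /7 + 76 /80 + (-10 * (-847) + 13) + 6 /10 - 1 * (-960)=1322457 /140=9446.12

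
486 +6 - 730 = -238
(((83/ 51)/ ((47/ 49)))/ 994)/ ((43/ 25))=14525/ 14636082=0.00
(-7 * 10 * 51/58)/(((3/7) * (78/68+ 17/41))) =-829430/9019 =-91.96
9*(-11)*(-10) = 990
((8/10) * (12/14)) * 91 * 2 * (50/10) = 624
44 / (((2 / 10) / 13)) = 2860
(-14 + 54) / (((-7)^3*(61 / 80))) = -3200 / 20923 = -0.15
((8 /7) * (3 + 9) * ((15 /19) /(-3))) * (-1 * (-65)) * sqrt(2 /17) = -31200 * sqrt(34) /2261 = -80.46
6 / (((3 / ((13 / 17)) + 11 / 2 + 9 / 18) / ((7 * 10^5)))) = 18200000 / 43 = 423255.81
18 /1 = 18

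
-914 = -914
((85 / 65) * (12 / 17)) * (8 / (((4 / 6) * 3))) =48 / 13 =3.69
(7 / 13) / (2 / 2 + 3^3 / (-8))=-56 / 247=-0.23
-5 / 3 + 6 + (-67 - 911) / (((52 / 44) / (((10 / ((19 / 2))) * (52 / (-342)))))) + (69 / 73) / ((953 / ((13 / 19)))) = 10305515806 / 75343227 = 136.78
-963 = -963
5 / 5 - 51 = -50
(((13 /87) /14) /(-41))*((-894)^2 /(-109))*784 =193947936 /129601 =1496.50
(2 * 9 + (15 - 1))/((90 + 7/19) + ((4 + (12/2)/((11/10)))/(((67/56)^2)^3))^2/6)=1805958793128090103233190944/5197785604659959410423214903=0.35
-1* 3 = -3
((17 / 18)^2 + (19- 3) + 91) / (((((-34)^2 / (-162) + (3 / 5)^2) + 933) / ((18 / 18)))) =873925 / 7502416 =0.12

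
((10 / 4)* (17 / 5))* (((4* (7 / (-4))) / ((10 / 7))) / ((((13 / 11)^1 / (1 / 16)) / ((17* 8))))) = -155771 / 520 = -299.56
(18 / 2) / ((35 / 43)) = 387 / 35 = 11.06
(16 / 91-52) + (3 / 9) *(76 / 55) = -771224 / 15015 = -51.36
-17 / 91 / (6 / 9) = -51 / 182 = -0.28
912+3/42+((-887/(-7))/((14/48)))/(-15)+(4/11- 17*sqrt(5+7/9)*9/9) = 4761913/5390- 34*sqrt(13)/3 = 842.61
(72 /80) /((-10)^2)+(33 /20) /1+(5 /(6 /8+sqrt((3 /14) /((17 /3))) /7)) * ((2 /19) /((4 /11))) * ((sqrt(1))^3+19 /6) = 9.41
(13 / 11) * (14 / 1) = 182 / 11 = 16.55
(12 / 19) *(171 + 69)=2880 / 19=151.58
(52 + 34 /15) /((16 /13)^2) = 68783 /1920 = 35.82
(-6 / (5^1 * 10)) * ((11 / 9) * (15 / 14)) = -11 / 70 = -0.16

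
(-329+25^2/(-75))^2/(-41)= -1024144/369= -2775.46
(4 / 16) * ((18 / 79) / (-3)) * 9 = -27 / 158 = -0.17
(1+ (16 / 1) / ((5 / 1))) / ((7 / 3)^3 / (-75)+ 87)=8505 / 175832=0.05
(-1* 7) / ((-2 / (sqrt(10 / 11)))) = 7* sqrt(110) / 22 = 3.34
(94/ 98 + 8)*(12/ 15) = 1756/ 245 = 7.17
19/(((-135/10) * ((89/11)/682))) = -285076/2403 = -118.63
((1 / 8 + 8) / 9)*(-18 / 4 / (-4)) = 65 / 64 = 1.02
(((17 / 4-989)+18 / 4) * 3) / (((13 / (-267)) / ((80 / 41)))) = 62814420 / 533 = 117850.69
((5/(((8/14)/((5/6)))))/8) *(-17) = -15.49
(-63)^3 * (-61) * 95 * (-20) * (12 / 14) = -24840383400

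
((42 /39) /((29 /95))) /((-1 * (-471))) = 1330 /177567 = 0.01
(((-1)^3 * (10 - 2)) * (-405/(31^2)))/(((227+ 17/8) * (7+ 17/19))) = 5472/2935855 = 0.00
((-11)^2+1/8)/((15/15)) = 969/8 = 121.12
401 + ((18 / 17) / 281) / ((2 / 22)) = 1915775 / 4777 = 401.04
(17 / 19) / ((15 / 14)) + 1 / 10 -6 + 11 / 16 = -19961 / 4560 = -4.38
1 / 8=0.12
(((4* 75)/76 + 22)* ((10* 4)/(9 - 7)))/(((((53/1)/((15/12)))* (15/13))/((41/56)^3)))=2208573445/530535936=4.16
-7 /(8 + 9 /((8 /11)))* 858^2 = -41225184 /163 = -252915.24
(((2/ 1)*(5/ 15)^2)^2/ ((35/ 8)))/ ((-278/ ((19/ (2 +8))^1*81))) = -152/ 24325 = -0.01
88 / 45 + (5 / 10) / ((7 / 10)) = 841 / 315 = 2.67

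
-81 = -81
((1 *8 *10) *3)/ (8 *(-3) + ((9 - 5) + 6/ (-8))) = -960/ 83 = -11.57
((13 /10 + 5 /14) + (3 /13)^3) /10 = 128371 /768950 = 0.17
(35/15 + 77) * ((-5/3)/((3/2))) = -2380/27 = -88.15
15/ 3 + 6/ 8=23/ 4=5.75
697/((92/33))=250.01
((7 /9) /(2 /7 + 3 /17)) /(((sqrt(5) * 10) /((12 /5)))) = 1666 * sqrt(5) /20625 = 0.18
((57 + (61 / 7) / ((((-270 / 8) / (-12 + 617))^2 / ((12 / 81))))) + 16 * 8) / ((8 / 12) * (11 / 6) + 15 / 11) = 909127439 / 3919104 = 231.97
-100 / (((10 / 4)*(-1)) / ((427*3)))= 51240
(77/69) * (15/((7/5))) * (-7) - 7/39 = -75236/897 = -83.88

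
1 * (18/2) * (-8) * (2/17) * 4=-576/17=-33.88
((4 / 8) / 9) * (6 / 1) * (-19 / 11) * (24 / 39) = -152 / 429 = -0.35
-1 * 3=-3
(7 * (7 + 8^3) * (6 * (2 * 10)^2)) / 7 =1245600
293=293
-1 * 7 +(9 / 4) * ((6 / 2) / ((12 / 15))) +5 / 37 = 1.57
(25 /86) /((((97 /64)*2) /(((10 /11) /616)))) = 500 /3532837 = 0.00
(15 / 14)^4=50625 / 38416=1.32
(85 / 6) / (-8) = -85 / 48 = -1.77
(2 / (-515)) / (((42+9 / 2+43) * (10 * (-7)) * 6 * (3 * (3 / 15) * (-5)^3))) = -1 / 725956875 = -0.00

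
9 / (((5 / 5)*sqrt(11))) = 9*sqrt(11) / 11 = 2.71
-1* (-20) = 20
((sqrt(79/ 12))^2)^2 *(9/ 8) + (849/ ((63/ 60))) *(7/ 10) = 78689/ 128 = 614.76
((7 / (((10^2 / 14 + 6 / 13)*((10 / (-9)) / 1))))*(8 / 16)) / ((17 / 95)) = -108927 / 47056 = -2.31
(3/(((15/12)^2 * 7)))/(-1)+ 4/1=652/175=3.73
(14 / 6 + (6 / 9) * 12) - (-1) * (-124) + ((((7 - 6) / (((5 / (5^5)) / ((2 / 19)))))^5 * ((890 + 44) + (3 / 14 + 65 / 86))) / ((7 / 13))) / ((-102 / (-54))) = 301454241913115610982379 / 266074170243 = 1132970711278.75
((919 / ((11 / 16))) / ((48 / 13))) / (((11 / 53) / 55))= 3165955 / 33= 95938.03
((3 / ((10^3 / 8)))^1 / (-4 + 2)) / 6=-1 / 500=-0.00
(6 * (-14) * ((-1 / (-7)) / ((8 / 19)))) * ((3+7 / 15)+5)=-2413 / 10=-241.30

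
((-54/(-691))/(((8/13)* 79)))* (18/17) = 3159/1856026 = 0.00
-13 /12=-1.08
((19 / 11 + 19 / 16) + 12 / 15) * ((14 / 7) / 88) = 3269 / 38720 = 0.08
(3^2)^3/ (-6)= -243/ 2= -121.50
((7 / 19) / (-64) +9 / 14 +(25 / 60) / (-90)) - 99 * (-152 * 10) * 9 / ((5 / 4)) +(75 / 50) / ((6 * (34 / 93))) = 4233076402421 / 3907008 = 1083457.32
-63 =-63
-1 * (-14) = 14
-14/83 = -0.17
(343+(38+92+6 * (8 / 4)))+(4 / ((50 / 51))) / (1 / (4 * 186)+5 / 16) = 498.00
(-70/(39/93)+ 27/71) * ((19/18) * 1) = -2920661/16614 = -175.80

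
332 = 332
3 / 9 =1 / 3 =0.33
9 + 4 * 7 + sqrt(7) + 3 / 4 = sqrt(7) + 151 / 4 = 40.40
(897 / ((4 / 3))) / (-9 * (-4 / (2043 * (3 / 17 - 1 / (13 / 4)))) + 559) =1362681 / 1132004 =1.20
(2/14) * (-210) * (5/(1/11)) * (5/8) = -4125/4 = -1031.25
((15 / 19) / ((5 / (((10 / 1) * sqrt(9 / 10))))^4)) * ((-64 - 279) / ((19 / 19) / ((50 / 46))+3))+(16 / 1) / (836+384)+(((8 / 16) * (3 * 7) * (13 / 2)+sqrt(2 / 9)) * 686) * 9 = 2058 * sqrt(2)+4873366097 / 11590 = 423390.70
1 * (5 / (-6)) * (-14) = 35 / 3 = 11.67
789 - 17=772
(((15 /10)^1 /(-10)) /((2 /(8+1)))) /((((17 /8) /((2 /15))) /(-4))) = 72 /425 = 0.17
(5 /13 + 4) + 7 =148 /13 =11.38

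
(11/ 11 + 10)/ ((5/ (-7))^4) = 26411/ 625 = 42.26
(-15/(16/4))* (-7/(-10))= -21/8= -2.62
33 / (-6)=-11 / 2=-5.50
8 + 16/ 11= 9.45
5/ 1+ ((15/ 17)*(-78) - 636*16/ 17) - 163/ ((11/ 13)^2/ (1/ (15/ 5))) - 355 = -6746747/ 6171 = -1093.30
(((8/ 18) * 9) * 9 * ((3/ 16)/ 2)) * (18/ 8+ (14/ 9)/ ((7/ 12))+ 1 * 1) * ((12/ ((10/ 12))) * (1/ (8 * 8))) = 5751/ 1280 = 4.49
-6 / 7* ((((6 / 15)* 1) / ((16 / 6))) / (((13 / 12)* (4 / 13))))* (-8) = 3.09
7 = 7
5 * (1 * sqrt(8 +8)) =20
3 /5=0.60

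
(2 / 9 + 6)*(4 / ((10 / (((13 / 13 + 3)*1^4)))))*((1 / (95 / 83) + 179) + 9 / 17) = 43508416 / 24225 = 1796.01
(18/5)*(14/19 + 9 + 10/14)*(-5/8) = -6255/266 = -23.52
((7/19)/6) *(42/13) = 49/247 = 0.20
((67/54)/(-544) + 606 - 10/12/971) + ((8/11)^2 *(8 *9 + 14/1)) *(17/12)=2313958913863/3451415616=670.44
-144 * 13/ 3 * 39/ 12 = -2028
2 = 2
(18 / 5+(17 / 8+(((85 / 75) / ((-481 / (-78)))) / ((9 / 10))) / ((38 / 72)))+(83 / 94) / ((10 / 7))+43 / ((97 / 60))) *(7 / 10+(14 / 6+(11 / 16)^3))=176316120632947 / 1575310295040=111.92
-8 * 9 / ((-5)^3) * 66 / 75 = 1584 / 3125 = 0.51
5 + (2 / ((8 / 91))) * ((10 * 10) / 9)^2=2813.64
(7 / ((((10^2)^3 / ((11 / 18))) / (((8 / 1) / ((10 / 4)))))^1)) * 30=77 / 187500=0.00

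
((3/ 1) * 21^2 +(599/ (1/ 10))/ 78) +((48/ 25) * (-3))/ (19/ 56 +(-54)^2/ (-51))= 73853309632/ 52756275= 1399.90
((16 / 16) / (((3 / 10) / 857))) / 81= 8570 / 243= 35.27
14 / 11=1.27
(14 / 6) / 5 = 0.47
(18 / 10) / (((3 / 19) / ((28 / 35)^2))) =912 / 125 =7.30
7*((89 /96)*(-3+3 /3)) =-623 /48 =-12.98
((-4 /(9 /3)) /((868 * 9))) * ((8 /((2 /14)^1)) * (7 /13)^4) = -19208 /23905557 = -0.00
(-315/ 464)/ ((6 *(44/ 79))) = -8295/ 40832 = -0.20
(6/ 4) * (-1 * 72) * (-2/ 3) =72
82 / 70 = 41 / 35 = 1.17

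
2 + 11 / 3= 17 / 3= 5.67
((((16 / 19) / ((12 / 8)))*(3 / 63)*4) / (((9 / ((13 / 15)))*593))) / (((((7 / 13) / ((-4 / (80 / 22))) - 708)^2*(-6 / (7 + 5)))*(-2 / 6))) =17013568 / 81967235995117305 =0.00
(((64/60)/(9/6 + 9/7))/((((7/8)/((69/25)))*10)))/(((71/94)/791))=218898176/1730625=126.49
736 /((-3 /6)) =-1472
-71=-71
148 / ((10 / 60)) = 888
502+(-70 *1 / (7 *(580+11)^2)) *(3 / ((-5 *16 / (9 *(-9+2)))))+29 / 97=15127125219 / 30115784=502.30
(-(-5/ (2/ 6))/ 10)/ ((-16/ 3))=-9/ 32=-0.28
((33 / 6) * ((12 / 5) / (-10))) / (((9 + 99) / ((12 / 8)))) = -11 / 600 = -0.02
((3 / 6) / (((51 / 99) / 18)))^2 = 88209 / 289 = 305.22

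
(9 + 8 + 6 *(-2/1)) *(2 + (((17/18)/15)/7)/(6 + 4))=37817/3780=10.00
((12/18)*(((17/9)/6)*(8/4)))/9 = 34/729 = 0.05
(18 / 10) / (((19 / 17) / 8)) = 1224 / 95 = 12.88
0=0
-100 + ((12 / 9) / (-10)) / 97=-145502 / 1455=-100.00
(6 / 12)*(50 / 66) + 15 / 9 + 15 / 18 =95 / 33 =2.88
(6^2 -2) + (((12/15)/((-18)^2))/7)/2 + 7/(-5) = 32.60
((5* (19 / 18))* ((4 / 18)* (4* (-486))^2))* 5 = 22161600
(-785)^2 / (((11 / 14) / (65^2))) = 36449708750 / 11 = 3313609886.36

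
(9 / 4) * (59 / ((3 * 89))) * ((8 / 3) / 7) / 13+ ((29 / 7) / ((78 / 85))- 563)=-558.47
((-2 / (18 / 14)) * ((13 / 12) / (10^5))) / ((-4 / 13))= 1183 / 21600000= 0.00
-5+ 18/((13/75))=1285/13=98.85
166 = 166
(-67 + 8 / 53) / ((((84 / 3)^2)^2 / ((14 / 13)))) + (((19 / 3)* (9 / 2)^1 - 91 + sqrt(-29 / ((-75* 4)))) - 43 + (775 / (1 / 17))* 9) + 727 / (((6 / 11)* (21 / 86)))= sqrt(87) / 30 + 33739174697009 / 272248704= 123928.08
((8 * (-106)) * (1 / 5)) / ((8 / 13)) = -1378 / 5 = -275.60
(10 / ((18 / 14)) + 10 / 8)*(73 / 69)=23725 / 2484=9.55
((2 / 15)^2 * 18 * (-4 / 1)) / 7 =-32 / 175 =-0.18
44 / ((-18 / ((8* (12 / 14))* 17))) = -5984 / 21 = -284.95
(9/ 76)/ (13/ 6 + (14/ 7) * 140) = 27/ 64334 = 0.00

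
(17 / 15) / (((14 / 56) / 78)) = 1768 / 5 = 353.60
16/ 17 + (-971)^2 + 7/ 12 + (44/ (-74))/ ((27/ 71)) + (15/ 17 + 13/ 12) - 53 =16011401324/ 16983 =942789.93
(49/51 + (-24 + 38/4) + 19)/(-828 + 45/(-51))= -557/84546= -0.01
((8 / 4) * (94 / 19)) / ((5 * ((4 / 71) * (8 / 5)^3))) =83425 / 9728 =8.58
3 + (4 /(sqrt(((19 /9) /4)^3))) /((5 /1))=864*sqrt(19) /1805 + 3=5.09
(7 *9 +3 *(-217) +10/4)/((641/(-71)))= 83141/1282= 64.85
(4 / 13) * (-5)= -20 / 13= -1.54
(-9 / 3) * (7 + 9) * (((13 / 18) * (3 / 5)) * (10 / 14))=-104 / 7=-14.86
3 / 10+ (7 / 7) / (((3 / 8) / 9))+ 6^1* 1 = 303 / 10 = 30.30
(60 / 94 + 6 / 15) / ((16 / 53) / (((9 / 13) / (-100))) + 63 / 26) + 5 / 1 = 597103987 / 120026015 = 4.97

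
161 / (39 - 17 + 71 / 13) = 299 / 51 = 5.86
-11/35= -0.31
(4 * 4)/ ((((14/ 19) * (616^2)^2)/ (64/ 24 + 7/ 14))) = 361/ 755930993664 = 0.00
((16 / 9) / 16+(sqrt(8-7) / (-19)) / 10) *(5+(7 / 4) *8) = 181 / 90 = 2.01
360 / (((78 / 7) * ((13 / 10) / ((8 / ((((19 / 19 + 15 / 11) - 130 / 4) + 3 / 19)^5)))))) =-142922114065561600 / 17405804441888072129673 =-0.00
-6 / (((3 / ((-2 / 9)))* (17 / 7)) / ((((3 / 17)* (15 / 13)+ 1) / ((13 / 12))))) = 29792 / 146523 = 0.20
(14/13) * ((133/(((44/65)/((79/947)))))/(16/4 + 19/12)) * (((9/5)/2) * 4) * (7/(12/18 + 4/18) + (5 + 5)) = 25815699/126898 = 203.44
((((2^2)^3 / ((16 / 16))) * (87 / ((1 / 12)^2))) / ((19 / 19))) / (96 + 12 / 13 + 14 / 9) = 46904832 / 5761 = 8141.79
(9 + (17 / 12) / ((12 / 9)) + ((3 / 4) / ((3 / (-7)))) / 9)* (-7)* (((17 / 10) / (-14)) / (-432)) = -24157 / 1244160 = -0.02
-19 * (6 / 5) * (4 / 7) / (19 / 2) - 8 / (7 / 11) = -488 / 35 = -13.94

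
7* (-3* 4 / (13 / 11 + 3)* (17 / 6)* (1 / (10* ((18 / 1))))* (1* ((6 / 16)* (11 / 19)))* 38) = -14399 / 5520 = -2.61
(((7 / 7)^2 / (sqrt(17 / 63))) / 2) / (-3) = -sqrt(119) / 34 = -0.32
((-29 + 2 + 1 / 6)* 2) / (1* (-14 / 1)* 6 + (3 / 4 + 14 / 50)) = 16100 / 24891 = 0.65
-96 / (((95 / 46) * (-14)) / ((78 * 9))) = 1550016 / 665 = 2330.85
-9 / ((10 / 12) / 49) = -2646 / 5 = -529.20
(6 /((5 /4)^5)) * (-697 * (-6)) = 25694208 /3125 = 8222.15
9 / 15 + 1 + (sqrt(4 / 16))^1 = 21 / 10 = 2.10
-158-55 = -213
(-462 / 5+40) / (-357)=262 / 1785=0.15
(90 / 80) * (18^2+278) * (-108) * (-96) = 7021728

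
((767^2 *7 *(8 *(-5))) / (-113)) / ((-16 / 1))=-20590115 / 226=-91106.70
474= 474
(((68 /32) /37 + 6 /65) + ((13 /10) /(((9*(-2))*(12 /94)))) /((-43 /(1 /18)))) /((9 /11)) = 665511319 /3618697680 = 0.18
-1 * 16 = -16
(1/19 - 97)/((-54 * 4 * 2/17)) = 3.82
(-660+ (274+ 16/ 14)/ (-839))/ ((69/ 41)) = -53000782/ 135079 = -392.37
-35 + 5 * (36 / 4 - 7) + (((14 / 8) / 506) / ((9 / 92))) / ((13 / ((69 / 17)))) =-364489 / 14586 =-24.99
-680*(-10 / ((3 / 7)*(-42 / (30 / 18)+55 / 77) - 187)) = -833000 / 24193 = -34.43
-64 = -64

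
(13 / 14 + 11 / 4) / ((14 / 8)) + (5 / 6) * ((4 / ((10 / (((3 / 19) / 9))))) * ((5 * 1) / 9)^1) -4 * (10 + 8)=-5270830 / 75411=-69.89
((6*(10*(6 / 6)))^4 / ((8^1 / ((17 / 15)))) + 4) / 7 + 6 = 1836046 / 7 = 262292.29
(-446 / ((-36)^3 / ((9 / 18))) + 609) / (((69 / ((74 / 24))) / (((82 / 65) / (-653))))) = -43103623859 / 819849962880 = -0.05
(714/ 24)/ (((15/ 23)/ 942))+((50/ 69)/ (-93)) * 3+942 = 939296431/ 21390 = 43912.88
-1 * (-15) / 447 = 5 / 149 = 0.03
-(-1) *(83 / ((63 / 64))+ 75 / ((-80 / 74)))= 7531 / 504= 14.94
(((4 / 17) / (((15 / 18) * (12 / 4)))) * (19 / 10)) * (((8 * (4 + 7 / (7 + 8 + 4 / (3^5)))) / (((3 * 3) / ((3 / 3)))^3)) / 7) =9908576 / 7913859975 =0.00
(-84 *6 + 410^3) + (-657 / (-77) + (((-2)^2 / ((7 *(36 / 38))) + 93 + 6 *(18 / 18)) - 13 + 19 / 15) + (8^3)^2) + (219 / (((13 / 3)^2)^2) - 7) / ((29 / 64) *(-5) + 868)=1045038751243620026 / 15105484485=69182736.39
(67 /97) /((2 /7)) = 469 /194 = 2.42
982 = 982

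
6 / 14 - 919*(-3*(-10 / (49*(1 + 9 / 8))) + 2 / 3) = -877.02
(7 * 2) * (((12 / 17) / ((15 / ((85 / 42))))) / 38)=2 / 57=0.04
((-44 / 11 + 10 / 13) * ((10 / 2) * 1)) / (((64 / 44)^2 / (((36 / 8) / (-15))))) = 7623 / 3328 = 2.29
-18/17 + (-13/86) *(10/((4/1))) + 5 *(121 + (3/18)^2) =7943513/13158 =603.70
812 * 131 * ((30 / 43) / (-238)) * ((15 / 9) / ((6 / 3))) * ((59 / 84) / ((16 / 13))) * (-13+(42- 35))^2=-5338.52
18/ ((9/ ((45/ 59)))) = 90/ 59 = 1.53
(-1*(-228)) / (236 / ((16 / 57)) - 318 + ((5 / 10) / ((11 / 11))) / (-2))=24 / 55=0.44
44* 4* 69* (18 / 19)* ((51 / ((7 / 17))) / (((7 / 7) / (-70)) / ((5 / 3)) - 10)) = -9475963200 / 66557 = -142373.65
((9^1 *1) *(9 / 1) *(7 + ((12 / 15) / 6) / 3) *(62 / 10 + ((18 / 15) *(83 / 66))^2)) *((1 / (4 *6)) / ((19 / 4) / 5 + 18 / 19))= 231680718 / 2181025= 106.23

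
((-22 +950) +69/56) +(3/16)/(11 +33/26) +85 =4529629/4466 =1014.25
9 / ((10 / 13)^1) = 117 / 10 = 11.70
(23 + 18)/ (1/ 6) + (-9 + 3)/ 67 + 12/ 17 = 280896/ 1139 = 246.62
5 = 5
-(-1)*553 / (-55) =-553 / 55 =-10.05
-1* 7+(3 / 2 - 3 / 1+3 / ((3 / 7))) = -3 / 2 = -1.50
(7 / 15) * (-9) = -4.20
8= 8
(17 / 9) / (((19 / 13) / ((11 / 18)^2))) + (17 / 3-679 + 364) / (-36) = 502805 / 55404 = 9.08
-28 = -28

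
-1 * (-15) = 15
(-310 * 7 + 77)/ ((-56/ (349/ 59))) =104351/ 472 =221.08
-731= -731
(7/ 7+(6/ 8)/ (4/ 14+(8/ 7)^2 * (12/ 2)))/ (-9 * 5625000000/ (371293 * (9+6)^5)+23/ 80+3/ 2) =19370355810/ 28513654703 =0.68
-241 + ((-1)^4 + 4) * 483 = 2174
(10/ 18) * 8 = 40/ 9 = 4.44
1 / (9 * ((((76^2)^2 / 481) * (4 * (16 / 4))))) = 481 / 4804153344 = 0.00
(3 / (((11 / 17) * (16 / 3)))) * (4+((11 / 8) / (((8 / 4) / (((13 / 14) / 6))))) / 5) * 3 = 4134519 / 394240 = 10.49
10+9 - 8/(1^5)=11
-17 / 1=-17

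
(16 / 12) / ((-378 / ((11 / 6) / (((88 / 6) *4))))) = -1 / 9072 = -0.00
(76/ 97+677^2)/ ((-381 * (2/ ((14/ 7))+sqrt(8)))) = 44457989/ 258699 - 88915978 * sqrt(2)/ 258699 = -314.22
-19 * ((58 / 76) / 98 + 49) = -182505 / 196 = -931.15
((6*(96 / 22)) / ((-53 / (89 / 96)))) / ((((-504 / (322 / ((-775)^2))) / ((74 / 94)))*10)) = 75739 / 1974927075000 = 0.00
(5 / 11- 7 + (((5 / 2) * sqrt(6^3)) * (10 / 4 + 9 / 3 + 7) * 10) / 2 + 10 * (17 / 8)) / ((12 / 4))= 647 / 132 + 625 * sqrt(6) / 2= 770.37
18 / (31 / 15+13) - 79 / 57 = -1232 / 6441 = -0.19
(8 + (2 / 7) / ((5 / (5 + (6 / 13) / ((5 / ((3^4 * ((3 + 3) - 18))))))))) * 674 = 2128.95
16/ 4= 4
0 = 0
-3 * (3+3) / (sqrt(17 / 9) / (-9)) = 486 * sqrt(17) / 17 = 117.87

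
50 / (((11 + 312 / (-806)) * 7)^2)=48050 / 5303809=0.01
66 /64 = 1.03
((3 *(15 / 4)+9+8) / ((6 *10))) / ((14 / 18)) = 339 / 560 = 0.61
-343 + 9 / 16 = -5479 / 16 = -342.44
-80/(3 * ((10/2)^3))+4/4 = 59/75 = 0.79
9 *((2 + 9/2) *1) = 117/2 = 58.50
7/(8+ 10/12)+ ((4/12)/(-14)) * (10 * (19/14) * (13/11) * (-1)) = 201283/171402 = 1.17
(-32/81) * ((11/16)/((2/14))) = -1.90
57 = 57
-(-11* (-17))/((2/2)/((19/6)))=-592.17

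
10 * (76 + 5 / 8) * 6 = 9195 / 2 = 4597.50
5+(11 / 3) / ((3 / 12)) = 59 / 3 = 19.67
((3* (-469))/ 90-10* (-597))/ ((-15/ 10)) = -3969.58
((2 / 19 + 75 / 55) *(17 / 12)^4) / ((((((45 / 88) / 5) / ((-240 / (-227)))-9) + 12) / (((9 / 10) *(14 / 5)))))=179486629 / 37279710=4.81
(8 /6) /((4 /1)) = 1 /3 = 0.33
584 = 584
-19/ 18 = -1.06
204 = 204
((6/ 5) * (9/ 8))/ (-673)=-27/ 13460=-0.00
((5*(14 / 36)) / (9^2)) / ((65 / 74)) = 259 / 9477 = 0.03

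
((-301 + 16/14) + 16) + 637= 2472/7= 353.14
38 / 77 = 0.49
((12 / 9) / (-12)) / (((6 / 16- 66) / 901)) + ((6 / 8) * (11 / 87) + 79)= 44188003 / 548100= 80.62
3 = 3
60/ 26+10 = 160/ 13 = 12.31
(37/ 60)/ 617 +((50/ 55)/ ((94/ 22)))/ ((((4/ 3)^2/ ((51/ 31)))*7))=21994951/ 755133960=0.03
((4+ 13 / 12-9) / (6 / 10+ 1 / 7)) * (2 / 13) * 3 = -1645 / 676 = -2.43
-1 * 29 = -29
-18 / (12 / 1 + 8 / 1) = -9 / 10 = -0.90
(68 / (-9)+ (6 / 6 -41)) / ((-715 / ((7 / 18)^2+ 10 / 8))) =48578 / 521235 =0.09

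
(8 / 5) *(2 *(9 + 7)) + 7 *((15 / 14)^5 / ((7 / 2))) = 72638347 / 1344560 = 54.02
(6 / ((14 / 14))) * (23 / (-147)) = -46 / 49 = -0.94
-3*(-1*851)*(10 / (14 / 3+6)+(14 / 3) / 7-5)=-138713 / 16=-8669.56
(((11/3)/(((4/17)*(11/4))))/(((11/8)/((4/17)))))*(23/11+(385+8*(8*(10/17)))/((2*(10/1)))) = 138968/6171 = 22.52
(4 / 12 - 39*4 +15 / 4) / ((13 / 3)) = -1823 / 52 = -35.06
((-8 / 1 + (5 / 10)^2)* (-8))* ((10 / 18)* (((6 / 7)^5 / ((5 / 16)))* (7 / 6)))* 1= 142848 / 2401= 59.50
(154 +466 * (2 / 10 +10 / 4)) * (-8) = -56488 / 5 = -11297.60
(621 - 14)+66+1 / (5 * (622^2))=1301864661 / 1934420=673.00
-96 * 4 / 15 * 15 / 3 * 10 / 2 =-640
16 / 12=1.33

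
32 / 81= 0.40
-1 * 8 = -8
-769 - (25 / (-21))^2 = -339754 / 441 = -770.42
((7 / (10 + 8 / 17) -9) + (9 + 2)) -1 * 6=-593 / 178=-3.33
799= 799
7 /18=0.39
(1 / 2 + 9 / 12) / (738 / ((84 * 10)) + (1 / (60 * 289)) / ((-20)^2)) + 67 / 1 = 2918669269 / 42656407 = 68.42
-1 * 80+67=-13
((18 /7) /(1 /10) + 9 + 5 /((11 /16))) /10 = 3233 /770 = 4.20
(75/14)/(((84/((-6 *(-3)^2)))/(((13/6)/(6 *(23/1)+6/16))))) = -325/6027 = -0.05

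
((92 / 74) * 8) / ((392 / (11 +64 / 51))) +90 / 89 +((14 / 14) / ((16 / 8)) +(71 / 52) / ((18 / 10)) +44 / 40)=23625725411 / 6418781460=3.68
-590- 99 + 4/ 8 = -1377/ 2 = -688.50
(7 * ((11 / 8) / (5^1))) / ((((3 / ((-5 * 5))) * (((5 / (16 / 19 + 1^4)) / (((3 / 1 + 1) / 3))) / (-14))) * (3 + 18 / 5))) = 8575 / 513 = 16.72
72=72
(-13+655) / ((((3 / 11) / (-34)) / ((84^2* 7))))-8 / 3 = -11859414344 / 3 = -3953138114.67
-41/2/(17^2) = -41/578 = -0.07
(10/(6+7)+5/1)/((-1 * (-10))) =15/26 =0.58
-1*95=-95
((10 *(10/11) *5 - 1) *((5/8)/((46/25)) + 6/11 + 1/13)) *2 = 24756603/289432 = 85.54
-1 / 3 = -0.33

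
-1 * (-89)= 89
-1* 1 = -1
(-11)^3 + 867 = -464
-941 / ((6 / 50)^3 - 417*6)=14703125 / 39093723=0.38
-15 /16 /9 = -5 /48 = -0.10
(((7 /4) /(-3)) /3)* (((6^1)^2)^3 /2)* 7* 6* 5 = -952560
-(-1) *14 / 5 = 14 / 5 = 2.80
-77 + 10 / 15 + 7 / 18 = -1367 / 18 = -75.94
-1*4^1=-4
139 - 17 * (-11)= 326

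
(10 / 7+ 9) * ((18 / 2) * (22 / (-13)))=-14454 / 91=-158.84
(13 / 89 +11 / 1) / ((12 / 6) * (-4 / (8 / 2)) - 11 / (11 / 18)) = -248 / 445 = -0.56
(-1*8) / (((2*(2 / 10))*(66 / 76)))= -760 / 33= -23.03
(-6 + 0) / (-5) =6 / 5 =1.20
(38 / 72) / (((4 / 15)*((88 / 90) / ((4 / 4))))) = 1425 / 704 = 2.02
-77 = -77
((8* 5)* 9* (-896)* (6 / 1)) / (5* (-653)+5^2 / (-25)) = 967680 / 1633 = 592.58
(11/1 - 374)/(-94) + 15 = 1773/94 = 18.86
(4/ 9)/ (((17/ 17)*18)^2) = 1/ 729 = 0.00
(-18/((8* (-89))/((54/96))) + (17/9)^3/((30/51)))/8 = 238163053/166095360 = 1.43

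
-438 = -438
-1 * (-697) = 697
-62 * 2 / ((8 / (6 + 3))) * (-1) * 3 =837 / 2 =418.50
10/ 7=1.43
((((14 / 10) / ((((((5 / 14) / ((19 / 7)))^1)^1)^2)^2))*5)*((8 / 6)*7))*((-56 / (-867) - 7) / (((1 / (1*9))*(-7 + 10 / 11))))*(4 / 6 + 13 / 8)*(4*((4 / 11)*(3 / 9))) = 54063522975616 / 21783375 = 2481870.83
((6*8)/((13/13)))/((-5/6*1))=-288/5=-57.60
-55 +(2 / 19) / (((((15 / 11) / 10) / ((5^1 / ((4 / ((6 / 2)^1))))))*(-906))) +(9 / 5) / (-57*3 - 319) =-579969044 / 10543575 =-55.01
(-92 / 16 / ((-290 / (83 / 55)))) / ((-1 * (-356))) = 1909 / 22712800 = 0.00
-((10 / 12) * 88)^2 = -48400 / 9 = -5377.78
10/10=1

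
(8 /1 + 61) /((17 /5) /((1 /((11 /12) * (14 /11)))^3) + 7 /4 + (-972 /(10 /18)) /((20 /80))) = -74520 /7550551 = -0.01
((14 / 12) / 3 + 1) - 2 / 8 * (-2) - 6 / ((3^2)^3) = 457 / 243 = 1.88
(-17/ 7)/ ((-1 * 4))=17/ 28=0.61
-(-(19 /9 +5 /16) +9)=-947 /144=-6.58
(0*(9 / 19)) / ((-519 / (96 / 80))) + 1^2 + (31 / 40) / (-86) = 3409 / 3440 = 0.99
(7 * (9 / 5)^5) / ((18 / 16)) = 117.57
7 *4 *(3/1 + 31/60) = 1477/15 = 98.47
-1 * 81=-81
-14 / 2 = -7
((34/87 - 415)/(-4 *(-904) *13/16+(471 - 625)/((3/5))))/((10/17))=-613207/2332760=-0.26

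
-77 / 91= -11 / 13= -0.85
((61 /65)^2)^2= 13845841 /17850625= 0.78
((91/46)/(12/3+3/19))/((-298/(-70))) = 60515/541466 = 0.11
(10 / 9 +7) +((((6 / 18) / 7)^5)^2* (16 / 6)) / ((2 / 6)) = 135292367934305 / 16679880978201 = 8.11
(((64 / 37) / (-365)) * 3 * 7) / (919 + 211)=-672 / 7630325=-0.00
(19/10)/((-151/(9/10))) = -171/15100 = -0.01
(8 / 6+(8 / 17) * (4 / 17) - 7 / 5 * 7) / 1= -36223 / 4335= -8.36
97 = 97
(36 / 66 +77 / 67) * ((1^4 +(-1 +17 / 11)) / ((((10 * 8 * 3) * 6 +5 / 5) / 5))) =106165 / 11682187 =0.01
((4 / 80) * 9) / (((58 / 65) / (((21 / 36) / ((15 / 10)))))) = 91 / 464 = 0.20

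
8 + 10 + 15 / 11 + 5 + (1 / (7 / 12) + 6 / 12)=4093 / 154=26.58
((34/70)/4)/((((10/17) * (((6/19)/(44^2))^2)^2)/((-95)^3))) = -141760258344560673410560/567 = -250018092318449159454.25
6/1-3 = 3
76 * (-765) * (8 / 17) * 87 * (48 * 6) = -685532160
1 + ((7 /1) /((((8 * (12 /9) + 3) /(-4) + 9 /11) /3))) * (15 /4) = -1436 /49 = -29.31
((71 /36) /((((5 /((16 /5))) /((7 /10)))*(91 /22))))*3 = 3124 /4875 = 0.64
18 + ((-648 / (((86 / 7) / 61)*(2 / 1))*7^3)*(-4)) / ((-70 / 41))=-277937262 / 215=-1292731.45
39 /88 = 0.44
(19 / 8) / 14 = 19 / 112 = 0.17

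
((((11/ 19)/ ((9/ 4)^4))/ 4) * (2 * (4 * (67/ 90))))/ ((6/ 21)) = 660352/ 5609655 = 0.12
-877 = -877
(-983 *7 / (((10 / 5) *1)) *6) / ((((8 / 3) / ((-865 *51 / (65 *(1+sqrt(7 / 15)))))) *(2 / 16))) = 8195993505 / 104 - 546399567 *sqrt(105) / 104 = 24971769.65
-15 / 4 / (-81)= 5 / 108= 0.05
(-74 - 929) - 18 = -1021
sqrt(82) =9.06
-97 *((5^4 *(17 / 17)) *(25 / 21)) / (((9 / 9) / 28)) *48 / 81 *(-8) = 776000000 / 81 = 9580246.91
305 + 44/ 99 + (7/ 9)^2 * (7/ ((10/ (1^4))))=305.87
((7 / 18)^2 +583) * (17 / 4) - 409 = 2681933 / 1296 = 2069.39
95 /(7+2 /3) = 285 /23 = 12.39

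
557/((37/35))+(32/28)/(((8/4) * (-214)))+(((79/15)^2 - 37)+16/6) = 3244252133/6235425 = 520.29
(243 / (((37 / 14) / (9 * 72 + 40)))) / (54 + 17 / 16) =37449216 / 32597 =1148.85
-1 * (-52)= 52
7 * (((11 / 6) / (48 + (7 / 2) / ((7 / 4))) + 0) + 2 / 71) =9667 / 21300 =0.45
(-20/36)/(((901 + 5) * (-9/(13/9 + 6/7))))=725/4623318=0.00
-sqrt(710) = -26.65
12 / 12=1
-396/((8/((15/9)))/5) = -825/2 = -412.50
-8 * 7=-56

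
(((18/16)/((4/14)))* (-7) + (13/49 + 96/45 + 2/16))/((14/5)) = -294457/32928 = -8.94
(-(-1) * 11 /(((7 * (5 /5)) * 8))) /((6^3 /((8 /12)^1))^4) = 11 /617117792256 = 0.00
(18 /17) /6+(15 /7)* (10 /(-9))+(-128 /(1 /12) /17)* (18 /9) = -65299 /357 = -182.91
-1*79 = -79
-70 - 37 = -107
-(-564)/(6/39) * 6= 21996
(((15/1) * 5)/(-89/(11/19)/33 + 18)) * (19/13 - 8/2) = -898425/62959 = -14.27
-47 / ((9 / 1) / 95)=-4465 / 9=-496.11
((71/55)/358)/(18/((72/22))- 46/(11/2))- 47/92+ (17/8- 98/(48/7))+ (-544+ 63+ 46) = -2322297937/5187420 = -447.68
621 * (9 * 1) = 5589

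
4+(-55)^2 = 3029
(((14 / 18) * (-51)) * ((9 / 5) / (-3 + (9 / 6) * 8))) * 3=-119 / 5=-23.80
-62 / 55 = -1.13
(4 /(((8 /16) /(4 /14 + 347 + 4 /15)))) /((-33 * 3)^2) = 291944 /1029105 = 0.28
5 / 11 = 0.45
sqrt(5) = 2.24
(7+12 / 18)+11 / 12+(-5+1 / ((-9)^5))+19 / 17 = 18875929 / 4015332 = 4.70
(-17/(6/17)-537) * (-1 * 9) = 10533/2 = 5266.50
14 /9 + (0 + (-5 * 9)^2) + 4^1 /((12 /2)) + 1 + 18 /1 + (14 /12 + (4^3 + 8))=38149 /18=2119.39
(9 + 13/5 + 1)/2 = 63/10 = 6.30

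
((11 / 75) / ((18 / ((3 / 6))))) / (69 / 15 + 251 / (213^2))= 55451 / 62684520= 0.00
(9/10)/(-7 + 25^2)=3/2060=0.00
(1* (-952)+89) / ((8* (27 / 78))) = -11219 / 36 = -311.64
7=7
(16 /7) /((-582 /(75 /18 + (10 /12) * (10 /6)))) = -400 /18333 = -0.02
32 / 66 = 16 / 33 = 0.48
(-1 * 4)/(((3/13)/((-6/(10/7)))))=364/5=72.80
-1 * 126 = -126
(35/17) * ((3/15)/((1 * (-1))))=-7/17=-0.41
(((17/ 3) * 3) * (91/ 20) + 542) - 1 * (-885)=30087/ 20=1504.35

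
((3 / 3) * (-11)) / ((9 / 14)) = -17.11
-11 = -11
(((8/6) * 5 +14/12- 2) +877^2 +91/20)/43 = 46148363/2580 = 17886.96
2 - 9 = -7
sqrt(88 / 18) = 2 * sqrt(11) / 3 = 2.21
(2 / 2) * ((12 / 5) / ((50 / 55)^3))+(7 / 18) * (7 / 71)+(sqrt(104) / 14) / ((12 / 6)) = sqrt(26) / 14+1291076 / 399375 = 3.60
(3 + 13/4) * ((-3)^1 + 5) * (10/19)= 125/19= 6.58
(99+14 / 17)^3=4887035873 / 4913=994715.22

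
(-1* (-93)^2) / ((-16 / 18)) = 77841 / 8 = 9730.12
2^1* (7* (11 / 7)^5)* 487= 156863674 / 2401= 65332.64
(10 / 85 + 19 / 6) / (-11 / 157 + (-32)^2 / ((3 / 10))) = 52595 / 54659998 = 0.00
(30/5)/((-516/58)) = -29/43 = -0.67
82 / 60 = 41 / 30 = 1.37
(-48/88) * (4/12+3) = -20/11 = -1.82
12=12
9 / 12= 0.75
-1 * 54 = -54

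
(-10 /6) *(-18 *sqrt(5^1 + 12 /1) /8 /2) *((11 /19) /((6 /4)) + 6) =455 *sqrt(17) /38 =49.37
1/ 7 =0.14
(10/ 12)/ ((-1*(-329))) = 5/ 1974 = 0.00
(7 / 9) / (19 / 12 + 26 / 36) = 28 / 83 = 0.34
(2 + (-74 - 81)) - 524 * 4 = -2249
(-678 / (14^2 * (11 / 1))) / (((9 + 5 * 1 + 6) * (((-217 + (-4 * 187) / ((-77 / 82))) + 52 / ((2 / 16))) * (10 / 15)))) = -339 / 14309680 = -0.00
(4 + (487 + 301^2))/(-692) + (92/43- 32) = -1201371/7439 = -161.50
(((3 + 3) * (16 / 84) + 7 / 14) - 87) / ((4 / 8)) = -1195 / 7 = -170.71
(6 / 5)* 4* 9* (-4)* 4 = -3456 / 5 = -691.20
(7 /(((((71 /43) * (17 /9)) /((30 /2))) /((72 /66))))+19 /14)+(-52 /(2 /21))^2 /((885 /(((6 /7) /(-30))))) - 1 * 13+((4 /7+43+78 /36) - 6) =22700252618 /411255075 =55.20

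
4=4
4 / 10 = 2 / 5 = 0.40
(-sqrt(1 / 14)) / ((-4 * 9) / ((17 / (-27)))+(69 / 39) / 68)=-0.00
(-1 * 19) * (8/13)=-152/13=-11.69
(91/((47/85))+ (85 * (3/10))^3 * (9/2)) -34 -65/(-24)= 168634805/2256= 74749.47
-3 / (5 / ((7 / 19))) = -0.22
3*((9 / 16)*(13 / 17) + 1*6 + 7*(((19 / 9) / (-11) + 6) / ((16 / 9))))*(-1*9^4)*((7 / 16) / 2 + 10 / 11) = -42813733329 / 65824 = -650427.40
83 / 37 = 2.24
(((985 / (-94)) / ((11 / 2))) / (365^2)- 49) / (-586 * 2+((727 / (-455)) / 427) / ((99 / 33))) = 78685189759722 / 1882022727116191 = 0.04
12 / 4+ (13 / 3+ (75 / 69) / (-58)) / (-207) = 2467975 / 828414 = 2.98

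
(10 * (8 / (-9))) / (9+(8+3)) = -4 / 9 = -0.44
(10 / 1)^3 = 1000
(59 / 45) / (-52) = -59 / 2340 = -0.03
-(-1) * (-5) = -5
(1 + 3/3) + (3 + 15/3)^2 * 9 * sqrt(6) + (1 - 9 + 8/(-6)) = -22/3 + 576 * sqrt(6) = 1403.57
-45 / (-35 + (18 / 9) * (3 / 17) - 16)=255 / 287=0.89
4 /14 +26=26.29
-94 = -94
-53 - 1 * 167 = -220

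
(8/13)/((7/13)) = 8/7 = 1.14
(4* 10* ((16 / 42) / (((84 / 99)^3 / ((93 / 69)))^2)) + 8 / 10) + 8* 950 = 1069965162176307 / 139409359040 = 7674.99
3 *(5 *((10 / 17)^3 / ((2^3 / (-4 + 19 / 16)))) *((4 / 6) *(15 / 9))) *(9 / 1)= -10.73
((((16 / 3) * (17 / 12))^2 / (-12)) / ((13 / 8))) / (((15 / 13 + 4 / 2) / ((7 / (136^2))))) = -7 / 19926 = -0.00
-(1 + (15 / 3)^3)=-126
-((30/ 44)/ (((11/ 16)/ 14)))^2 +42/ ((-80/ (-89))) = -85531971/ 585640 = -146.05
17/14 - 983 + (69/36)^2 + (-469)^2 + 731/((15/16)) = 1107603611/5040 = 219762.62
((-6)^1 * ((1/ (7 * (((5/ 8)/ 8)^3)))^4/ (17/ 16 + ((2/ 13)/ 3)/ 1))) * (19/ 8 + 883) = -15653908201541546218748903424/ 407396240234375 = -38424282444373.70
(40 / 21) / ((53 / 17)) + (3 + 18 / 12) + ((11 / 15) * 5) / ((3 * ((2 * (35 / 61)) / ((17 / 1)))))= 387613 / 16695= 23.22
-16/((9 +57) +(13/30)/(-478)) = -229440/946427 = -0.24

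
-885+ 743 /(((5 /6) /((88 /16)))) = 20094 /5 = 4018.80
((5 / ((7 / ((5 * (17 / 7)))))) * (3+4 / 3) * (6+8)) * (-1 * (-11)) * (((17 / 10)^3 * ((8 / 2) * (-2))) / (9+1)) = -11943503 / 525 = -22749.53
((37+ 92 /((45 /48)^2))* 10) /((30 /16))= 510032 /675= 755.60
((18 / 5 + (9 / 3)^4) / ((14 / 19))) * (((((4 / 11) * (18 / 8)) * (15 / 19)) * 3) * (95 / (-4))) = -3254985 / 616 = -5284.07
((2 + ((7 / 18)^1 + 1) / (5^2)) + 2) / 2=2.03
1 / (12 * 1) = 0.08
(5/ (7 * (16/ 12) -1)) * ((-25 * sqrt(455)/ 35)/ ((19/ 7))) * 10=-30 * sqrt(455)/ 19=-33.68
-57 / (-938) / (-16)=-57 / 15008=-0.00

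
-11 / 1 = -11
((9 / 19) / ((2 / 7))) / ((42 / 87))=261 / 76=3.43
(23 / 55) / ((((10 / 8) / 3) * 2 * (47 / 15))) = 414 / 2585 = 0.16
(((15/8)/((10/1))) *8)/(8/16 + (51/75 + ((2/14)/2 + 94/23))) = 12075/42974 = 0.28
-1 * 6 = -6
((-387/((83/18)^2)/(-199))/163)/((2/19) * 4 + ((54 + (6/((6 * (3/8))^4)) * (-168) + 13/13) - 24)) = -1736749188/24480995200615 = -0.00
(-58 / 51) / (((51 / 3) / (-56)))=3248 / 867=3.75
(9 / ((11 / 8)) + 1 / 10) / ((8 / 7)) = 5.81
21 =21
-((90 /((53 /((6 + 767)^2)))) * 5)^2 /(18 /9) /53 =-36150391716401250 /148877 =-242820527794.09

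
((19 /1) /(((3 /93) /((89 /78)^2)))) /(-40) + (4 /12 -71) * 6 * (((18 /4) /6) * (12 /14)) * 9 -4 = -4218450283 /1703520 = -2476.31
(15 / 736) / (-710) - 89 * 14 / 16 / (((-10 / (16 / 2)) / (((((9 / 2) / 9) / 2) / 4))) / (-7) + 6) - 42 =-164560769 / 3239872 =-50.79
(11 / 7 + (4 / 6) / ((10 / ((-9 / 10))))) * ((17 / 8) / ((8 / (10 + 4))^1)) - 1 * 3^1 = 4193 / 1600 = 2.62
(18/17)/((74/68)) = 36/37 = 0.97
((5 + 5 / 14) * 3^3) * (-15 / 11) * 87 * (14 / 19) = -2642625 / 209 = -12644.14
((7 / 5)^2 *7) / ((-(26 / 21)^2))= -151263 / 16900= -8.95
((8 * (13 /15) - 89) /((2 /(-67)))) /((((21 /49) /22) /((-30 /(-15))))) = 282254.62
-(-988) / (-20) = -247 / 5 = -49.40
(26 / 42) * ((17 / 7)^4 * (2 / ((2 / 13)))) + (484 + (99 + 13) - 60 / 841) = 37140551305 / 42404061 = 875.87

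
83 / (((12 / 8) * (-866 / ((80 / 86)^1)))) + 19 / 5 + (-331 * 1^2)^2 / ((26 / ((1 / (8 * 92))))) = 50589797773 / 5344397760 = 9.47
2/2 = 1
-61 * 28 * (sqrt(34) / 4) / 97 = -427 * sqrt(34) / 97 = -25.67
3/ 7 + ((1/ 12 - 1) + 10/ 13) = 307/ 1092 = 0.28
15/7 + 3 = 36/7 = 5.14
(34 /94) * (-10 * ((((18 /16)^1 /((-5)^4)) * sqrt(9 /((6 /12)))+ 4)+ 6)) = -1700 /47-459 * sqrt(2) /23500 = -36.20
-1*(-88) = 88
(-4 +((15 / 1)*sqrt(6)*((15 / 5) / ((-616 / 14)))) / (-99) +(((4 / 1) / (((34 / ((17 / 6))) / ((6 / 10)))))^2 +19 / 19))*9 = -666 / 25 +45*sqrt(6) / 484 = -26.41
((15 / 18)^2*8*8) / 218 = 200 / 981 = 0.20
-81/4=-20.25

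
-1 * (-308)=308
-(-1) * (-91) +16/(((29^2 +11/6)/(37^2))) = -328763/5057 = -65.01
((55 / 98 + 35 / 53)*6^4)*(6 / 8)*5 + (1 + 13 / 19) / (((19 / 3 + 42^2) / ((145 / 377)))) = 20226054888510 / 3406788749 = 5936.99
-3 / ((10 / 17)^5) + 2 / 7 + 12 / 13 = -376620961 / 9100000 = -41.39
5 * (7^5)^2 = 1412376245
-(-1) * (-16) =-16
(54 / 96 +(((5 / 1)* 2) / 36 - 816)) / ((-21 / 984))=687529 / 18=38196.06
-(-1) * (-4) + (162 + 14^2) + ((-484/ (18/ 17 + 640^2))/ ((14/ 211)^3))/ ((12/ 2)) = 10126530955885/ 28660605288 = 353.33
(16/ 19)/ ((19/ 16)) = 256/ 361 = 0.71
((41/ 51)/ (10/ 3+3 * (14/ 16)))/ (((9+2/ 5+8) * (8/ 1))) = 205/ 211497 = 0.00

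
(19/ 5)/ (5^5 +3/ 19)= 361/ 296890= 0.00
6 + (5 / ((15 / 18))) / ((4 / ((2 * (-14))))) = -36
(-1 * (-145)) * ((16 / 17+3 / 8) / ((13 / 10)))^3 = 103953019375 / 690807104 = 150.48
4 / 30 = 2 / 15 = 0.13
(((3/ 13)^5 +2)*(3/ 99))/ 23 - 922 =-259829355985/ 281811387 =-922.00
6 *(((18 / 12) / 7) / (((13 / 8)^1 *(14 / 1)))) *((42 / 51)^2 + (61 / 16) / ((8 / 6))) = 0.20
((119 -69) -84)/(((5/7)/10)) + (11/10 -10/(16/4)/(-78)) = -370397/780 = -474.87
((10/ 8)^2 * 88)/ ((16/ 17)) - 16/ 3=13513/ 96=140.76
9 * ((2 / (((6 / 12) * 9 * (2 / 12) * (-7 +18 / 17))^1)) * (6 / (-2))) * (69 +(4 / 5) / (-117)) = 5489096 / 6565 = 836.12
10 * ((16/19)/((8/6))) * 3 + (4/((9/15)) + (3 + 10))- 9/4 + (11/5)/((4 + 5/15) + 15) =1205957/33060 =36.48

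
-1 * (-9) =9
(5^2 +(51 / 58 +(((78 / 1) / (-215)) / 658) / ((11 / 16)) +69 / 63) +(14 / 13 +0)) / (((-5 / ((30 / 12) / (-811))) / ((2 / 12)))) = 49369971397 / 17128595123640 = 0.00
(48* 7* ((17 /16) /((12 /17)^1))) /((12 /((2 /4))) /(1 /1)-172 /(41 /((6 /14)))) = 580601 /25488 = 22.78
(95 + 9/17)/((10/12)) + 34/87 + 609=5354173/7395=724.03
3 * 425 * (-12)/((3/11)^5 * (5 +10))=-676016.54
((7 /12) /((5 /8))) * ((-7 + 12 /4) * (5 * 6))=-112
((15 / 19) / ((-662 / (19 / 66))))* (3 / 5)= -3 / 14564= -0.00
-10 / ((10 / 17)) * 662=-11254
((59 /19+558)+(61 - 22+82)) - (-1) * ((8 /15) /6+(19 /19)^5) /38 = 1166449 /1710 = 682.13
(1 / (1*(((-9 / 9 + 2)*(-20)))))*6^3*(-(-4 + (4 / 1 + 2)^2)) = 345.60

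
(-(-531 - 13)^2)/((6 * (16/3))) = -9248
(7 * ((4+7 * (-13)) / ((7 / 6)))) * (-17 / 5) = 8874 / 5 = 1774.80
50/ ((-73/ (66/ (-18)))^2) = 6050/ 47961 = 0.13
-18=-18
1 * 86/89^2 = 86/7921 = 0.01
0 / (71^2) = 0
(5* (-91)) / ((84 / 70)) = -2275 / 6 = -379.17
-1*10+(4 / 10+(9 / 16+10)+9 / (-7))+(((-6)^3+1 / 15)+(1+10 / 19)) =-6854189 / 31920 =-214.73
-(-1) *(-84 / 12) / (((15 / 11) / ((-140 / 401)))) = 2156 / 1203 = 1.79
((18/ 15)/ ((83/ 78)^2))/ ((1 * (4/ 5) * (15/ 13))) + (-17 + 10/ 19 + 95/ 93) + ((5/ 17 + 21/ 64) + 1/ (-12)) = -911535269129/ 66220374720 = -13.77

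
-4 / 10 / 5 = -2 / 25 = -0.08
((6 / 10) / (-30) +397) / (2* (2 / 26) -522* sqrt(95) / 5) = -875519541* sqrt(95) / 21873652600 -258037 / 4374730520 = -0.39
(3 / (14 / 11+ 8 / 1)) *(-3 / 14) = -33 / 476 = -0.07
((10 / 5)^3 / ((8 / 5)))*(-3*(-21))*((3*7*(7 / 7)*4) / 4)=6615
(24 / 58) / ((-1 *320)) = -3 / 2320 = -0.00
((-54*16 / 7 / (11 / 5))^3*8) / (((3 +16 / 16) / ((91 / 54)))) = -38817792000 / 65219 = -595191.46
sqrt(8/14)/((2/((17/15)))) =17*sqrt(7)/105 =0.43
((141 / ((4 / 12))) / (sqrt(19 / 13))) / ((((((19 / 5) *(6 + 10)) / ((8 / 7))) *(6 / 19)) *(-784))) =-705 *sqrt(247) / 417088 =-0.03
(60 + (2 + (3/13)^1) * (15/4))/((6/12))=3555/26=136.73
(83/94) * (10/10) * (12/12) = 83/94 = 0.88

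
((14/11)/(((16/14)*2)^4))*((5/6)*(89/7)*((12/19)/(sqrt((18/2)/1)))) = 1068445/10272768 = 0.10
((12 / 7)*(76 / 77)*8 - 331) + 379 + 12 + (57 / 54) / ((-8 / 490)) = 344747 / 38808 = 8.88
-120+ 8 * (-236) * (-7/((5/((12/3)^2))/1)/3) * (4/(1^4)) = 844024/15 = 56268.27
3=3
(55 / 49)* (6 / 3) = 110 / 49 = 2.24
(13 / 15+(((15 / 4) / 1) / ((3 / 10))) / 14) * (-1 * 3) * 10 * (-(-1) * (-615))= 32463.21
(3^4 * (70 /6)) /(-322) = -135 /46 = -2.93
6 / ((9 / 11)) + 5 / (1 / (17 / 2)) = 299 / 6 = 49.83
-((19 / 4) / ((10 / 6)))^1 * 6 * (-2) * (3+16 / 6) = 969 / 5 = 193.80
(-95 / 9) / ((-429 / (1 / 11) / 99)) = 95 / 429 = 0.22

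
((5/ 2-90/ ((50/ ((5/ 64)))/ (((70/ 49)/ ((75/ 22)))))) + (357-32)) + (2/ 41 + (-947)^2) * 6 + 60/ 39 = 1606175583091/ 298480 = 5381183.27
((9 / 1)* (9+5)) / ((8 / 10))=315 / 2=157.50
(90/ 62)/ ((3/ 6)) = 90/ 31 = 2.90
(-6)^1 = -6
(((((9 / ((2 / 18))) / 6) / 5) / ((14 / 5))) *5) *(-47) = -6345 / 28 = -226.61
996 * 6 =5976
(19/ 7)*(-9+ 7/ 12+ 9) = 19/ 12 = 1.58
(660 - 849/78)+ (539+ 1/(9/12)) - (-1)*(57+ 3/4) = 194563/156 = 1247.20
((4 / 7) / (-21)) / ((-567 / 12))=16 / 27783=0.00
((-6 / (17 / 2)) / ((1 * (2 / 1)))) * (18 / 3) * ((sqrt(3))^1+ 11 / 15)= -5.22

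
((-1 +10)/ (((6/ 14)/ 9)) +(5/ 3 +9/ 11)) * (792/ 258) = 25276/ 43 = 587.81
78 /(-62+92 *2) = 39 /61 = 0.64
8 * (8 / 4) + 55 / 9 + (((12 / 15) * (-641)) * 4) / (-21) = 37733 / 315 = 119.79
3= 3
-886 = -886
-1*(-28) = 28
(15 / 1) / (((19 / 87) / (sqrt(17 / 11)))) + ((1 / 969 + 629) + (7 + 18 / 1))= 1305 * sqrt(187) / 209 + 633727 / 969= 739.39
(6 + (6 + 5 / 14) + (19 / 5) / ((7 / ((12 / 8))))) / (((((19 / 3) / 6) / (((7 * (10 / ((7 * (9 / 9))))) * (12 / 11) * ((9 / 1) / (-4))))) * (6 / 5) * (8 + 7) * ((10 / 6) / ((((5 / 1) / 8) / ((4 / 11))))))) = -17.55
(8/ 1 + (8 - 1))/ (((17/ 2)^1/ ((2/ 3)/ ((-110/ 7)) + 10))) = 3286/ 187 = 17.57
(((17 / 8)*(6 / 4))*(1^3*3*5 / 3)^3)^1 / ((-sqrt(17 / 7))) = -375*sqrt(119) / 16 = -255.67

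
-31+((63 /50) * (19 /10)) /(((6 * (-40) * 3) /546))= -656309 /20000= -32.82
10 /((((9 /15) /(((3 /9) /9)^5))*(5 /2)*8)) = 0.00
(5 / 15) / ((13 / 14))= 14 / 39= 0.36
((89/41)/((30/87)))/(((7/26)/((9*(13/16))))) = 3925701/22960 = 170.98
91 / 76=1.20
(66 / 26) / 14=33 / 182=0.18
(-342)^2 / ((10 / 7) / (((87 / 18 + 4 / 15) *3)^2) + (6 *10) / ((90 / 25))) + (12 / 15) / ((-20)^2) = 191660773961 / 27320500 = 7015.27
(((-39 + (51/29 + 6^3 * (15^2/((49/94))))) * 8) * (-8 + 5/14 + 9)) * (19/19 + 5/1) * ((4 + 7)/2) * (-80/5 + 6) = -3321361454400/9947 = -333905846.43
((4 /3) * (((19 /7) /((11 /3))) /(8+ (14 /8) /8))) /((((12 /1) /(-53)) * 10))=-16112 /303765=-0.05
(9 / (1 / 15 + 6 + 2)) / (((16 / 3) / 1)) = 405 / 1936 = 0.21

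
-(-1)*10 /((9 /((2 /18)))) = 10 /81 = 0.12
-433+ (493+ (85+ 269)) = 414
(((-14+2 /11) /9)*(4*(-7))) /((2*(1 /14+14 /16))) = 119168 /5247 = 22.71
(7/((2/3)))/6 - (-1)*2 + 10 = 55/4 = 13.75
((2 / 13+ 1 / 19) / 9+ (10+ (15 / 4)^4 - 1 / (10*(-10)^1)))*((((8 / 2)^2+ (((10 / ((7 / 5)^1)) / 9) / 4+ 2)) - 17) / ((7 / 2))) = 148796660699 / 2091398400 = 71.15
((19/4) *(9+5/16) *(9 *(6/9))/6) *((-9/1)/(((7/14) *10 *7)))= -25479/2240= -11.37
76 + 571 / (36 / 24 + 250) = 39370 / 503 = 78.27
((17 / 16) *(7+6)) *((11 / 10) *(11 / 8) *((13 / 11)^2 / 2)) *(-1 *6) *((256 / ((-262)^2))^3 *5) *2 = -229472256 / 5053913144281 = -0.00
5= 5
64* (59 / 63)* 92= 347392 / 63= 5514.16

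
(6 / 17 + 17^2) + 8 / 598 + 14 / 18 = 13273222 / 45747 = 290.14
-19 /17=-1.12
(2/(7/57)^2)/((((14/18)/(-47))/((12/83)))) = -32983848/28469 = -1158.59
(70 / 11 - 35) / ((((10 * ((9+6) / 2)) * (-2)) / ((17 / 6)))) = 119 / 220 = 0.54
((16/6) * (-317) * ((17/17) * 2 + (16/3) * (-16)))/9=634000/81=7827.16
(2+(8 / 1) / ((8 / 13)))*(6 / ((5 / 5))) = 90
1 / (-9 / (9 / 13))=-1 / 13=-0.08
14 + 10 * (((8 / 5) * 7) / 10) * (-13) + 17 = -114.60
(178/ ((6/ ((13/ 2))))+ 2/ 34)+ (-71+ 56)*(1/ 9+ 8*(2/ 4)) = 13385/ 102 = 131.23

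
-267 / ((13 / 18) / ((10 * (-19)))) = 913140 / 13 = 70241.54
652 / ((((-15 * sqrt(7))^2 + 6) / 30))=12.37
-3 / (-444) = 1 / 148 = 0.01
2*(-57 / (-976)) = 57 / 488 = 0.12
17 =17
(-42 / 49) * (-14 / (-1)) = -12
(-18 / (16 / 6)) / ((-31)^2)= -27 / 3844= -0.01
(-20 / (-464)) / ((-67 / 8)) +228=442994 / 1943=227.99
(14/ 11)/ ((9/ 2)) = 28/ 99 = 0.28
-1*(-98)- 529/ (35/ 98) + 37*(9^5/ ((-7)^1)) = -10972477/ 35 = -313499.34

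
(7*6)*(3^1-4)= -42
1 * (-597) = -597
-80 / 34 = -40 / 17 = -2.35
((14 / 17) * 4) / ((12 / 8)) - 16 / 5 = -256 / 255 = -1.00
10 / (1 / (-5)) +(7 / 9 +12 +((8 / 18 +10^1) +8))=-169 / 9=-18.78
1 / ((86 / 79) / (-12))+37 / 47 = -20687 / 2021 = -10.24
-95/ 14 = -6.79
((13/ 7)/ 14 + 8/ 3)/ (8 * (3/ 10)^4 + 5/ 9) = 4.51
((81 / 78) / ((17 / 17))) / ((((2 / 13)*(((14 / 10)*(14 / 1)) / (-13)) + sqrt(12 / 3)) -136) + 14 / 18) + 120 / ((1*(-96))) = -5106185 / 4059676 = -1.26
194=194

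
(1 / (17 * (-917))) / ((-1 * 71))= 1 / 1106819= 0.00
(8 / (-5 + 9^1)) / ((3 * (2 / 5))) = 5 / 3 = 1.67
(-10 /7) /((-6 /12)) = 20 /7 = 2.86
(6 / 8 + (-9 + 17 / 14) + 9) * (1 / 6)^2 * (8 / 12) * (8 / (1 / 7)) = 55 / 27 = 2.04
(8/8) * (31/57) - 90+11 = -4472/57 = -78.46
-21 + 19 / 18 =-19.94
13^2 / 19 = 8.89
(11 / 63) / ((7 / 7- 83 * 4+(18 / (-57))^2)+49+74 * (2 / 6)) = -3971 / 5850264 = -0.00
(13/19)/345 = 13/6555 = 0.00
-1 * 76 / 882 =-38 / 441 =-0.09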